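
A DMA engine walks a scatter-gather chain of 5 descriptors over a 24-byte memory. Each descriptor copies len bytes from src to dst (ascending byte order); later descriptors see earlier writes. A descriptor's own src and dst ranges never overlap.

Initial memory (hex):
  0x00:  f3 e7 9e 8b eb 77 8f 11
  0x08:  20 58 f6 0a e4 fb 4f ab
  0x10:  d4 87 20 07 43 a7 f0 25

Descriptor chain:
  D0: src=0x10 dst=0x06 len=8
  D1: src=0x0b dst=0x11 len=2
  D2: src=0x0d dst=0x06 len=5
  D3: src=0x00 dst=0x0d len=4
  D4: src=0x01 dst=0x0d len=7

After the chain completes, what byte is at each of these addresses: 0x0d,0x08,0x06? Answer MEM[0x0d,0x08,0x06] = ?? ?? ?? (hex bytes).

#0 dst[0x06+8] := {0xd4,0x87,0x20,0x07,0x43,0xa7,0xf0,0x25}
#1 dst[0x11+2] := {0xa7,0xf0}
#2 dst[0x06+5] := {0x25,0x4f,0xab,0xd4,0xa7}
#3 dst[0x0d+4] := {0xf3,0xe7,0x9e,0x8b}
#4 dst[0x0d+7] := {0xe7,0x9e,0x8b,0xeb,0x77,0x25,0x4f}
query mem[0x0d]=0xe7, mem[0x08]=0xab, mem[0x06]=0x25

MEM[0x0d,0x08,0x06] = e7 ab 25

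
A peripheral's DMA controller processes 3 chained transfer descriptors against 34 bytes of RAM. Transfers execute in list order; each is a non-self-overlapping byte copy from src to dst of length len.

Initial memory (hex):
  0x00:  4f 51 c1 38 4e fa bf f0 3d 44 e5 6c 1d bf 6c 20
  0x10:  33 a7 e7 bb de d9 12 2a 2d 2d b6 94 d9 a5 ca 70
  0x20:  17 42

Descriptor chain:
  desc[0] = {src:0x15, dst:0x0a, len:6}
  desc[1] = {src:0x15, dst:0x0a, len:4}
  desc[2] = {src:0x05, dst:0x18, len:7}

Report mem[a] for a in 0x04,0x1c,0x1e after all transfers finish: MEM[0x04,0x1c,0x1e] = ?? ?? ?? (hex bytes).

MEM[0x04,0x1c,0x1e] = 4e 44 12

#0 dst[0x0a+6] := {0xd9,0x12,0x2a,0x2d,0x2d,0xb6}
#1 dst[0x0a+4] := {0xd9,0x12,0x2a,0x2d}
#2 dst[0x18+7] := {0xfa,0xbf,0xf0,0x3d,0x44,0xd9,0x12}
query mem[0x04]=0x4e, mem[0x1c]=0x44, mem[0x1e]=0x12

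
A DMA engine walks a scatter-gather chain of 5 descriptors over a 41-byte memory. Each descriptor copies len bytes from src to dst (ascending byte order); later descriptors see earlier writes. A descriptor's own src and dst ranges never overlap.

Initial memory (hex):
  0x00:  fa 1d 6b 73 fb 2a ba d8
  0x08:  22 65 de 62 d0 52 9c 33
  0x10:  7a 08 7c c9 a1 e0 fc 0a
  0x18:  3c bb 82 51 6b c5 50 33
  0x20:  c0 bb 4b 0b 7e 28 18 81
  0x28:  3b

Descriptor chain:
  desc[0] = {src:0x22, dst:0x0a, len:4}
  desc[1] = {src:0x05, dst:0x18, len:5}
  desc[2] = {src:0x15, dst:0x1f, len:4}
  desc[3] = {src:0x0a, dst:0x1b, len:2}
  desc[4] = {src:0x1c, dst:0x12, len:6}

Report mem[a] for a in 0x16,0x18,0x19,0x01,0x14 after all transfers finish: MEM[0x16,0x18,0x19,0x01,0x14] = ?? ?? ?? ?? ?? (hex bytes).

  after D0: wrote 4B at 0x0a = 4b0b7e28
  after D1: wrote 5B at 0x18 = 2abad82265
  after D2: wrote 4B at 0x1f = e0fc0a2a
  after D3: wrote 2B at 0x1b = 4b0b
  after D4: wrote 6B at 0x12 = 0bc550e0fc0a
query mem[0x16]=0xfc, mem[0x18]=0x2a, mem[0x19]=0xba, mem[0x01]=0x1d, mem[0x14]=0x50

MEM[0x16,0x18,0x19,0x01,0x14] = fc 2a ba 1d 50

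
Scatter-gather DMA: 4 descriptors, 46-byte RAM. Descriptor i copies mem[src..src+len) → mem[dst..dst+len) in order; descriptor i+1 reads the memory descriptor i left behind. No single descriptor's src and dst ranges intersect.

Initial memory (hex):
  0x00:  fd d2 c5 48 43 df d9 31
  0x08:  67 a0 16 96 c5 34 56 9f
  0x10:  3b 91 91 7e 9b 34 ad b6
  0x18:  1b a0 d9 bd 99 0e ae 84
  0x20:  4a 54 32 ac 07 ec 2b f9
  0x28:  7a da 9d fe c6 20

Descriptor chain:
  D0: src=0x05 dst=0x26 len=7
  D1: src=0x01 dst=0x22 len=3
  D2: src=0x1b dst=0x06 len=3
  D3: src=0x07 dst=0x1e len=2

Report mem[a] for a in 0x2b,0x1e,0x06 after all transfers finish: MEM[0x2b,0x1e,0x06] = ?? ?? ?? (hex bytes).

MEM[0x2b,0x1e,0x06] = 16 99 bd

D0: mem[0x26..0x2c] <- [df d9 31 67 a0 16 96]
D1: mem[0x22..0x24] <- [d2 c5 48]
D2: mem[0x06..0x08] <- [bd 99 0e]
D3: mem[0x1e..0x1f] <- [99 0e]
query mem[0x2b]=0x16, mem[0x1e]=0x99, mem[0x06]=0xbd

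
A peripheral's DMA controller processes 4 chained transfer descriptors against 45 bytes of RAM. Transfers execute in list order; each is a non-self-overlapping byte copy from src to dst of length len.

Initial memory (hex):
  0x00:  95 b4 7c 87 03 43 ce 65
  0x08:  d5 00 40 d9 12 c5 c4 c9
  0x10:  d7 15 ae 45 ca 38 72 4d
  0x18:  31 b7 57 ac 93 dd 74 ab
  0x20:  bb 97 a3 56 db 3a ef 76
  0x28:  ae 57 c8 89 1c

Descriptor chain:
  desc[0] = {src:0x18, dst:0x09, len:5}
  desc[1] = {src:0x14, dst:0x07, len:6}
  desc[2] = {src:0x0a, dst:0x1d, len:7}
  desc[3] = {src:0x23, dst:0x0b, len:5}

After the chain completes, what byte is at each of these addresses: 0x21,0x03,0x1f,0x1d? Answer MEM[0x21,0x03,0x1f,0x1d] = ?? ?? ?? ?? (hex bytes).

#0 dst[0x09+5] := {0x31,0xb7,0x57,0xac,0x93}
#1 dst[0x07+6] := {0xca,0x38,0x72,0x4d,0x31,0xb7}
#2 dst[0x1d+7] := {0x4d,0x31,0xb7,0x93,0xc4,0xc9,0xd7}
#3 dst[0x0b+5] := {0xd7,0xdb,0x3a,0xef,0x76}
query mem[0x21]=0xc4, mem[0x03]=0x87, mem[0x1f]=0xb7, mem[0x1d]=0x4d

MEM[0x21,0x03,0x1f,0x1d] = c4 87 b7 4d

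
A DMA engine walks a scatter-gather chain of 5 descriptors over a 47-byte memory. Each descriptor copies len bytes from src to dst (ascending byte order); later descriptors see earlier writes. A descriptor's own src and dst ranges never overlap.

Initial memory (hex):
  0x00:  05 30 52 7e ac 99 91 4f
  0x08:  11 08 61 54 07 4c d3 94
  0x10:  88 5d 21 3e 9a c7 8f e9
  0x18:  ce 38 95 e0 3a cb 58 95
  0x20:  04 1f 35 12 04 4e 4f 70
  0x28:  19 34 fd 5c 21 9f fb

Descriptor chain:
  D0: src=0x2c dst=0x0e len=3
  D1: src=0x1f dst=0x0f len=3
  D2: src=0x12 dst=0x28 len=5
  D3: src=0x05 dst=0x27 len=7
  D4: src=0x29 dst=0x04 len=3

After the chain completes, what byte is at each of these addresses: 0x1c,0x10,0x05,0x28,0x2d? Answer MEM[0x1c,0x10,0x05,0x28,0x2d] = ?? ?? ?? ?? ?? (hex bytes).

MEM[0x1c,0x10,0x05,0x28,0x2d] = 3a 04 11 91 54

  after D0: wrote 3B at 0x0e = 219ffb
  after D1: wrote 3B at 0x0f = 95041f
  after D2: wrote 5B at 0x28 = 213e9ac78f
  after D3: wrote 7B at 0x27 = 99914f11086154
  after D4: wrote 3B at 0x04 = 4f1108
query mem[0x1c]=0x3a, mem[0x10]=0x04, mem[0x05]=0x11, mem[0x28]=0x91, mem[0x2d]=0x54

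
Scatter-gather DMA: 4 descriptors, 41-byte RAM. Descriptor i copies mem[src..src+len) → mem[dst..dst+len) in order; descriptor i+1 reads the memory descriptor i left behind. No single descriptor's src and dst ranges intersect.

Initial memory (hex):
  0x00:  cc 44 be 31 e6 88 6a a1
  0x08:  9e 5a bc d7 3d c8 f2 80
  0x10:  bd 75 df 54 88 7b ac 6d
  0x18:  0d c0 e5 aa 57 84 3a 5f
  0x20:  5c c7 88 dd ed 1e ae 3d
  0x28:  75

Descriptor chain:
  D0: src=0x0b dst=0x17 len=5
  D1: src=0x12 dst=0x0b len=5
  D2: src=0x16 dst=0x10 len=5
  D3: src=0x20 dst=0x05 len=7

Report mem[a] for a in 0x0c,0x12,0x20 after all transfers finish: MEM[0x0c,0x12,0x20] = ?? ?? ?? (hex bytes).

#0 dst[0x17+5] := {0xd7,0x3d,0xc8,0xf2,0x80}
#1 dst[0x0b+5] := {0xdf,0x54,0x88,0x7b,0xac}
#2 dst[0x10+5] := {0xac,0xd7,0x3d,0xc8,0xf2}
#3 dst[0x05+7] := {0x5c,0xc7,0x88,0xdd,0xed,0x1e,0xae}
query mem[0x0c]=0x54, mem[0x12]=0x3d, mem[0x20]=0x5c

MEM[0x0c,0x12,0x20] = 54 3d 5c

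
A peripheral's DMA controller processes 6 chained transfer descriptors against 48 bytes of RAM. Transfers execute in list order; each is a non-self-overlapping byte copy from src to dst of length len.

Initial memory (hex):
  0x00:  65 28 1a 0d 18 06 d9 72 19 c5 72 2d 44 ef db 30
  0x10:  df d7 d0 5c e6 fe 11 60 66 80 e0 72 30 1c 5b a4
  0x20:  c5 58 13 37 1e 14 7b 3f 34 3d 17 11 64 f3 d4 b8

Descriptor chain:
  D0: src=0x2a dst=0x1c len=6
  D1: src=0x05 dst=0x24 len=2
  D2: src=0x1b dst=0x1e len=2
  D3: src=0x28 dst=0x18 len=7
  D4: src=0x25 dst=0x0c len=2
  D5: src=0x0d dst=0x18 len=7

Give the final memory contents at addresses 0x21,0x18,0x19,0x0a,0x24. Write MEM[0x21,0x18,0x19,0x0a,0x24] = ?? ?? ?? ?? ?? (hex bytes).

[0] 0x2a->0x1c len=6 : 17 11 64 f3 d4 b8
[1] 0x05->0x24 len=2 : 06 d9
[2] 0x1b->0x1e len=2 : 72 17
[3] 0x28->0x18 len=7 : 34 3d 17 11 64 f3 d4
[4] 0x25->0x0c len=2 : d9 7b
[5] 0x0d->0x18 len=7 : 7b db 30 df d7 d0 5c
query mem[0x21]=0xb8, mem[0x18]=0x7b, mem[0x19]=0xdb, mem[0x0a]=0x72, mem[0x24]=0x06

MEM[0x21,0x18,0x19,0x0a,0x24] = b8 7b db 72 06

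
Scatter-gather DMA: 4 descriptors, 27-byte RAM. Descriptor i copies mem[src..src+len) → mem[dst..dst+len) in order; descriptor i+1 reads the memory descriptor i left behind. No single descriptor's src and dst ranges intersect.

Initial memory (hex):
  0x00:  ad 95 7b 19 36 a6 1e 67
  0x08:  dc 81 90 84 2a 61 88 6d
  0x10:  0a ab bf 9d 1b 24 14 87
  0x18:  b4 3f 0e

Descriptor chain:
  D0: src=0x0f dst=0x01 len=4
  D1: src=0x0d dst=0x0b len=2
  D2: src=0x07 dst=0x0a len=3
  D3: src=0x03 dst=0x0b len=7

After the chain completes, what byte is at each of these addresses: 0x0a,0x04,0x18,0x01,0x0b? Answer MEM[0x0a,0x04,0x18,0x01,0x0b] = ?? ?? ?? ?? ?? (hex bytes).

MEM[0x0a,0x04,0x18,0x01,0x0b] = 67 bf b4 6d ab

[0] 0x0f->0x01 len=4 : 6d 0a ab bf
[1] 0x0d->0x0b len=2 : 61 88
[2] 0x07->0x0a len=3 : 67 dc 81
[3] 0x03->0x0b len=7 : ab bf a6 1e 67 dc 81
query mem[0x0a]=0x67, mem[0x04]=0xbf, mem[0x18]=0xb4, mem[0x01]=0x6d, mem[0x0b]=0xab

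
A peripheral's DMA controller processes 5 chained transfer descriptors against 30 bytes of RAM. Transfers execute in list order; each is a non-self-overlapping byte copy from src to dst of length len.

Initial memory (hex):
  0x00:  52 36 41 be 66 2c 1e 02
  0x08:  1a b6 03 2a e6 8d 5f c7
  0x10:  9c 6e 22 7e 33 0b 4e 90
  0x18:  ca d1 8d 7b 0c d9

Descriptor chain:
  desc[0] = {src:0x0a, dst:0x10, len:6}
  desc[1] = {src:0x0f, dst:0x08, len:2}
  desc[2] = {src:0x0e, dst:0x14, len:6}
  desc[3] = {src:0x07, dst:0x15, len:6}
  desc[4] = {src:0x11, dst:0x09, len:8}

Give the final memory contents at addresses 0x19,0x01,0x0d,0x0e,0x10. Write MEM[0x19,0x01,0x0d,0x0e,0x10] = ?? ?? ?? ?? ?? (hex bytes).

MEM[0x19,0x01,0x0d,0x0e,0x10] = 2a 36 02 c7 03

  after D0: wrote 6B at 0x10 = 032ae68d5fc7
  after D1: wrote 2B at 0x08 = c703
  after D2: wrote 6B at 0x14 = 5fc7032ae68d
  after D3: wrote 6B at 0x15 = 02c703032ae6
  after D4: wrote 8B at 0x09 = 2ae68d5f02c70303
query mem[0x19]=0x2a, mem[0x01]=0x36, mem[0x0d]=0x02, mem[0x0e]=0xc7, mem[0x10]=0x03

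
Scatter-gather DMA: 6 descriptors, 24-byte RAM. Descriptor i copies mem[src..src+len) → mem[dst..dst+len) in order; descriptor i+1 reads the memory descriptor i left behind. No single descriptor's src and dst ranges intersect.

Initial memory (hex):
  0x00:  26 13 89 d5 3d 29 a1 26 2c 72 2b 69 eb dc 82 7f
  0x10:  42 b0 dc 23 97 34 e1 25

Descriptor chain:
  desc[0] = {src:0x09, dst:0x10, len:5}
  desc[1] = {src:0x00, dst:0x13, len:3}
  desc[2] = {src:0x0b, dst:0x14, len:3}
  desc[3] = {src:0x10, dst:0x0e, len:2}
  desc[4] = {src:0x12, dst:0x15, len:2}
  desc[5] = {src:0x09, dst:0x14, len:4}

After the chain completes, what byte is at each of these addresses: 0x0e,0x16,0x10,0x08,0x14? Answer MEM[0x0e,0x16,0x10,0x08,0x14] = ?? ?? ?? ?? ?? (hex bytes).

MEM[0x0e,0x16,0x10,0x08,0x14] = 72 69 72 2c 72

#0 dst[0x10+5] := {0x72,0x2b,0x69,0xeb,0xdc}
#1 dst[0x13+3] := {0x26,0x13,0x89}
#2 dst[0x14+3] := {0x69,0xeb,0xdc}
#3 dst[0x0e+2] := {0x72,0x2b}
#4 dst[0x15+2] := {0x69,0x26}
#5 dst[0x14+4] := {0x72,0x2b,0x69,0xeb}
query mem[0x0e]=0x72, mem[0x16]=0x69, mem[0x10]=0x72, mem[0x08]=0x2c, mem[0x14]=0x72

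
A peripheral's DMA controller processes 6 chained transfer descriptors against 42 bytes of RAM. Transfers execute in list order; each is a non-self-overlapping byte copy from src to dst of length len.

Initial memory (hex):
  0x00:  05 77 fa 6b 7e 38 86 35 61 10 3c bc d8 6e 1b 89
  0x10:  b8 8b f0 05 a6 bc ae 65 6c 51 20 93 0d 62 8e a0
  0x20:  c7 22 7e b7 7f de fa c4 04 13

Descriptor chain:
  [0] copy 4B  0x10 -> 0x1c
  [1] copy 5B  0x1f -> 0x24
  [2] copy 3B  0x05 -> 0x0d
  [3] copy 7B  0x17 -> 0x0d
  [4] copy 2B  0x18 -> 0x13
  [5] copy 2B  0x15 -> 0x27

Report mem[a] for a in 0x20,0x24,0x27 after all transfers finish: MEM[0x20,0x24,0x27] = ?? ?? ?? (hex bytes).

  after D0: wrote 4B at 0x1c = b88bf005
  after D1: wrote 5B at 0x24 = 05c7227eb7
  after D2: wrote 3B at 0x0d = 388635
  after D3: wrote 7B at 0x0d = 656c512093b88b
  after D4: wrote 2B at 0x13 = 6c51
  after D5: wrote 2B at 0x27 = bcae
query mem[0x20]=0xc7, mem[0x24]=0x05, mem[0x27]=0xbc

MEM[0x20,0x24,0x27] = c7 05 bc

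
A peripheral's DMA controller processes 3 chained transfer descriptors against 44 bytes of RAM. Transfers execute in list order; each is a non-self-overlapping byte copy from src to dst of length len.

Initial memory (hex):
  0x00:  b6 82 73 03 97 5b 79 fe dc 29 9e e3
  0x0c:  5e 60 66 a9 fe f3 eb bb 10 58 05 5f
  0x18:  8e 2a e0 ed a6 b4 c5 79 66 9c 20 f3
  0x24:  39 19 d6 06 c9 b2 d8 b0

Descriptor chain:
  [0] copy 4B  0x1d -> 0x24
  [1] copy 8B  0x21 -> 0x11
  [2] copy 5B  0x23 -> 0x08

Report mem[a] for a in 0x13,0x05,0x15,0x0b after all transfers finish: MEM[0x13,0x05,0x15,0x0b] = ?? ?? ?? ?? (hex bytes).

MEM[0x13,0x05,0x15,0x0b] = f3 5b c5 79

D0: mem[0x24..0x27] <- [b4 c5 79 66]
D1: mem[0x11..0x18] <- [9c 20 f3 b4 c5 79 66 c9]
D2: mem[0x08..0x0c] <- [f3 b4 c5 79 66]
query mem[0x13]=0xf3, mem[0x05]=0x5b, mem[0x15]=0xc5, mem[0x0b]=0x79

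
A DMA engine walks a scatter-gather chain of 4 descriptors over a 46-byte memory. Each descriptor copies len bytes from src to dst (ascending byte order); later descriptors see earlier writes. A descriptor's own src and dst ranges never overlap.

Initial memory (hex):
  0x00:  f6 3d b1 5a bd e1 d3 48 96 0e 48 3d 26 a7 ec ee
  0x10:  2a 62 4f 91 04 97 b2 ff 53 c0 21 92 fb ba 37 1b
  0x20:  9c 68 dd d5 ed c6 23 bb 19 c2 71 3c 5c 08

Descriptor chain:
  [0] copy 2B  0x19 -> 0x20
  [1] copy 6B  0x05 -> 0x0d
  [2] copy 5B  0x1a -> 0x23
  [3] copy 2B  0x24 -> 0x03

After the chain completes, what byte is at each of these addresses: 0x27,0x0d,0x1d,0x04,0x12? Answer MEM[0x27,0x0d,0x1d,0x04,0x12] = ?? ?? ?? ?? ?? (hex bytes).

MEM[0x27,0x0d,0x1d,0x04,0x12] = 37 e1 ba fb 48

[0] 0x19->0x20 len=2 : c0 21
[1] 0x05->0x0d len=6 : e1 d3 48 96 0e 48
[2] 0x1a->0x23 len=5 : 21 92 fb ba 37
[3] 0x24->0x03 len=2 : 92 fb
query mem[0x27]=0x37, mem[0x0d]=0xe1, mem[0x1d]=0xba, mem[0x04]=0xfb, mem[0x12]=0x48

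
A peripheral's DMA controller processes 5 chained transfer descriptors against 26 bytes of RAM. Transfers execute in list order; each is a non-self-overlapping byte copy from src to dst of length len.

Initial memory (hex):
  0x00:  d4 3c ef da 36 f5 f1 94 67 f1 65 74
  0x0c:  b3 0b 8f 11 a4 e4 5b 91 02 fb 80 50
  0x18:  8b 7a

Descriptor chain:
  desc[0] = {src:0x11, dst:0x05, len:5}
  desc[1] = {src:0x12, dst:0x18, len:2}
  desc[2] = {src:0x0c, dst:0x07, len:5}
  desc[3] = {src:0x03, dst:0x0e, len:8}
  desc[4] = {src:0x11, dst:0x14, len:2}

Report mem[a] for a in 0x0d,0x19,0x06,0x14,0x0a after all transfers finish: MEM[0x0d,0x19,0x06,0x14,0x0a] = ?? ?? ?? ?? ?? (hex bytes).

#0 dst[0x05+5] := {0xe4,0x5b,0x91,0x02,0xfb}
#1 dst[0x18+2] := {0x5b,0x91}
#2 dst[0x07+5] := {0xb3,0x0b,0x8f,0x11,0xa4}
#3 dst[0x0e+8] := {0xda,0x36,0xe4,0x5b,0xb3,0x0b,0x8f,0x11}
#4 dst[0x14+2] := {0x5b,0xb3}
query mem[0x0d]=0x0b, mem[0x19]=0x91, mem[0x06]=0x5b, mem[0x14]=0x5b, mem[0x0a]=0x11

MEM[0x0d,0x19,0x06,0x14,0x0a] = 0b 91 5b 5b 11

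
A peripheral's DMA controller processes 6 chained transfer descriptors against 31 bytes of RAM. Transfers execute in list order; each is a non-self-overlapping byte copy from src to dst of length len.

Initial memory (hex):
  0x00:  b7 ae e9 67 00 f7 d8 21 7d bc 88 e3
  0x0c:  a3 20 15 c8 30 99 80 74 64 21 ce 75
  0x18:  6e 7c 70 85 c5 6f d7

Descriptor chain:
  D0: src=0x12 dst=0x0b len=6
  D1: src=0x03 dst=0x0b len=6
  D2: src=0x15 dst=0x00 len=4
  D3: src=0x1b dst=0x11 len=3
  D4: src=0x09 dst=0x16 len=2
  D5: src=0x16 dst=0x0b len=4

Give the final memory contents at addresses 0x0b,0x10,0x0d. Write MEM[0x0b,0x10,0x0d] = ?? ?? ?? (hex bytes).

D0: mem[0x0b..0x10] <- [80 74 64 21 ce 75]
D1: mem[0x0b..0x10] <- [67 00 f7 d8 21 7d]
D2: mem[0x00..0x03] <- [21 ce 75 6e]
D3: mem[0x11..0x13] <- [85 c5 6f]
D4: mem[0x16..0x17] <- [bc 88]
D5: mem[0x0b..0x0e] <- [bc 88 6e 7c]
query mem[0x0b]=0xbc, mem[0x10]=0x7d, mem[0x0d]=0x6e

MEM[0x0b,0x10,0x0d] = bc 7d 6e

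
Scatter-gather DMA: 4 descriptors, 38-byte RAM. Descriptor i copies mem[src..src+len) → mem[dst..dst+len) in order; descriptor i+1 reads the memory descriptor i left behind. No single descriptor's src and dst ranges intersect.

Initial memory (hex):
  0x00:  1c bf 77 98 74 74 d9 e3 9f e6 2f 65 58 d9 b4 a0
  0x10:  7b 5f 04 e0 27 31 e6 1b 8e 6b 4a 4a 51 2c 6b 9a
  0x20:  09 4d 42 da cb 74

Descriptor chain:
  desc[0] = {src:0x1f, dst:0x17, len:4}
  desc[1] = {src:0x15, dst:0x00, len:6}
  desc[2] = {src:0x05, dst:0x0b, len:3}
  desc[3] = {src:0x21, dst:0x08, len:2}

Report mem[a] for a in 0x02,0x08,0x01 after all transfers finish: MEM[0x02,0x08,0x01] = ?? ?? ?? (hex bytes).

MEM[0x02,0x08,0x01] = 9a 4d e6

[0] 0x1f->0x17 len=4 : 9a 09 4d 42
[1] 0x15->0x00 len=6 : 31 e6 9a 09 4d 42
[2] 0x05->0x0b len=3 : 42 d9 e3
[3] 0x21->0x08 len=2 : 4d 42
query mem[0x02]=0x9a, mem[0x08]=0x4d, mem[0x01]=0xe6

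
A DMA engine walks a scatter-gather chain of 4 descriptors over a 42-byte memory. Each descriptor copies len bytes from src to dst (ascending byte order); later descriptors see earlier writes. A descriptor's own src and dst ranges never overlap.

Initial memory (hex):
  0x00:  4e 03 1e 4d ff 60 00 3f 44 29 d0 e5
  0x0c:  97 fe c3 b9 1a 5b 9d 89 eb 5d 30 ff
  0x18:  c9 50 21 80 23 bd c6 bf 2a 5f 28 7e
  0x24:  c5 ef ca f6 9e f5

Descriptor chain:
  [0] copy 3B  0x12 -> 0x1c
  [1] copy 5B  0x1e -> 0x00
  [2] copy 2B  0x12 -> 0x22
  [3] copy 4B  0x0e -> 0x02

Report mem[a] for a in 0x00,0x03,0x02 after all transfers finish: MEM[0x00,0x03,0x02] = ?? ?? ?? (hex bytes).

MEM[0x00,0x03,0x02] = eb b9 c3

D0: mem[0x1c..0x1e] <- [9d 89 eb]
D1: mem[0x00..0x04] <- [eb bf 2a 5f 28]
D2: mem[0x22..0x23] <- [9d 89]
D3: mem[0x02..0x05] <- [c3 b9 1a 5b]
query mem[0x00]=0xeb, mem[0x03]=0xb9, mem[0x02]=0xc3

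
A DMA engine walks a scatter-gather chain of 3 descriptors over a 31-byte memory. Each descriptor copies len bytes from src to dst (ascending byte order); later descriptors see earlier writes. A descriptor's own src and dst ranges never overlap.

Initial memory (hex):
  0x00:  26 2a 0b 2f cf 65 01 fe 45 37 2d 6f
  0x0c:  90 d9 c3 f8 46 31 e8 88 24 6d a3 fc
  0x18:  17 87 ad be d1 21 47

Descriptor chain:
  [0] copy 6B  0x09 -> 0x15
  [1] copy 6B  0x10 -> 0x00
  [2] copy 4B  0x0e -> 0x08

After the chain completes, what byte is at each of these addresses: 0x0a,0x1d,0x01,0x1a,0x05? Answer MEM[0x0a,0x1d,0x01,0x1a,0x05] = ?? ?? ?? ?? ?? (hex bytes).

MEM[0x0a,0x1d,0x01,0x1a,0x05] = 46 21 31 c3 37

D0: mem[0x15..0x1a] <- [37 2d 6f 90 d9 c3]
D1: mem[0x00..0x05] <- [46 31 e8 88 24 37]
D2: mem[0x08..0x0b] <- [c3 f8 46 31]
query mem[0x0a]=0x46, mem[0x1d]=0x21, mem[0x01]=0x31, mem[0x1a]=0xc3, mem[0x05]=0x37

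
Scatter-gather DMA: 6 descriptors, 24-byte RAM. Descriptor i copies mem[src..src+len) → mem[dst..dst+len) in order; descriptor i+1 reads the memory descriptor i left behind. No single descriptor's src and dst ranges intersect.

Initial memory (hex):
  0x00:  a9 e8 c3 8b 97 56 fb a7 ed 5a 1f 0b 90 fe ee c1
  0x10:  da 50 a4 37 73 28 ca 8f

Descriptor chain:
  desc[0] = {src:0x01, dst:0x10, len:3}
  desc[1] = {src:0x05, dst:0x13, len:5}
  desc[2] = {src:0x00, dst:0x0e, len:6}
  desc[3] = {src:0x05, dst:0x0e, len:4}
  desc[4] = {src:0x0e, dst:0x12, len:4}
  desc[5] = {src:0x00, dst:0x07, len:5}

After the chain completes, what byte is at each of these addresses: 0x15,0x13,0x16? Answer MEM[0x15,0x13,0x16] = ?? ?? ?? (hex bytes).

  after D0: wrote 3B at 0x10 = e8c38b
  after D1: wrote 5B at 0x13 = 56fba7ed5a
  after D2: wrote 6B at 0x0e = a9e8c38b9756
  after D3: wrote 4B at 0x0e = 56fba7ed
  after D4: wrote 4B at 0x12 = 56fba7ed
  after D5: wrote 5B at 0x07 = a9e8c38b97
query mem[0x15]=0xed, mem[0x13]=0xfb, mem[0x16]=0xed

MEM[0x15,0x13,0x16] = ed fb ed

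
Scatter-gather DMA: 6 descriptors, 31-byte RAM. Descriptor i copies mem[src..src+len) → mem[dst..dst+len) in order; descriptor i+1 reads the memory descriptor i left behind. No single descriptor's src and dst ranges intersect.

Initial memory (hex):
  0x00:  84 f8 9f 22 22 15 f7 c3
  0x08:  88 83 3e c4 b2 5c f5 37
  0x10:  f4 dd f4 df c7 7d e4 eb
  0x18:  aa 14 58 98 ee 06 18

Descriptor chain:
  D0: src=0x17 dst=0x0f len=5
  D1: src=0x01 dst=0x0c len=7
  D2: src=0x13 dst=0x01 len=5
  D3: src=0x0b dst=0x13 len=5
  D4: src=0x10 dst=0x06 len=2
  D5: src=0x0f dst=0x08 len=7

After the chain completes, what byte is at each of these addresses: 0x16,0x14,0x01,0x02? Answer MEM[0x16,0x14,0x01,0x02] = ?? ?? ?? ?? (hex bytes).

MEM[0x16,0x14,0x01,0x02] = 22 f8 98 c7

[0] 0x17->0x0f len=5 : eb aa 14 58 98
[1] 0x01->0x0c len=7 : f8 9f 22 22 15 f7 c3
[2] 0x13->0x01 len=5 : 98 c7 7d e4 eb
[3] 0x0b->0x13 len=5 : c4 f8 9f 22 22
[4] 0x10->0x06 len=2 : 15 f7
[5] 0x0f->0x08 len=7 : 22 15 f7 c3 c4 f8 9f
query mem[0x16]=0x22, mem[0x14]=0xf8, mem[0x01]=0x98, mem[0x02]=0xc7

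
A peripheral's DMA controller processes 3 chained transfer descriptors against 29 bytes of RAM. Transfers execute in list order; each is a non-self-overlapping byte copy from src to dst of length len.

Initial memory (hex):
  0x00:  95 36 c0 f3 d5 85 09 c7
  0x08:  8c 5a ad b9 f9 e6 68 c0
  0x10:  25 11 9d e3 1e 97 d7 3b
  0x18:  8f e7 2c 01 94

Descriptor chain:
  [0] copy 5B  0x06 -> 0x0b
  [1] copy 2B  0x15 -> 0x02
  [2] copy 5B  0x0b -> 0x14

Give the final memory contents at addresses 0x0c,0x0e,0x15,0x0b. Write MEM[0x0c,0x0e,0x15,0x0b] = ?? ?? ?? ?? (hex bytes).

[0] 0x06->0x0b len=5 : 09 c7 8c 5a ad
[1] 0x15->0x02 len=2 : 97 d7
[2] 0x0b->0x14 len=5 : 09 c7 8c 5a ad
query mem[0x0c]=0xc7, mem[0x0e]=0x5a, mem[0x15]=0xc7, mem[0x0b]=0x09

MEM[0x0c,0x0e,0x15,0x0b] = c7 5a c7 09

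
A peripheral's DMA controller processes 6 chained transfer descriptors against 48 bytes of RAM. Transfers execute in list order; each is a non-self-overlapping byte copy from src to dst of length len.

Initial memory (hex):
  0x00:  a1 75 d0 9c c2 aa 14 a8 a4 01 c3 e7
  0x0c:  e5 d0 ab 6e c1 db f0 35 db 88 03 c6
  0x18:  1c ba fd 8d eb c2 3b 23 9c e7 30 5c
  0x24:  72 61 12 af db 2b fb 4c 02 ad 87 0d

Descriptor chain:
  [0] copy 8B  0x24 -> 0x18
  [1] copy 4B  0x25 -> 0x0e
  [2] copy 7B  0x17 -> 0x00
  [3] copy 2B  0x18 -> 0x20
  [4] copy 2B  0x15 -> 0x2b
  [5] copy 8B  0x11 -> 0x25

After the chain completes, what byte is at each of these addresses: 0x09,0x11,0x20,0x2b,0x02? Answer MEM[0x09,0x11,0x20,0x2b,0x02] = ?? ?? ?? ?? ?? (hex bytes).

MEM[0x09,0x11,0x20,0x2b,0x02] = 01 db 72 c6 61

#0 dst[0x18+8] := {0x72,0x61,0x12,0xaf,0xdb,0x2b,0xfb,0x4c}
#1 dst[0x0e+4] := {0x61,0x12,0xaf,0xdb}
#2 dst[0x00+7] := {0xc6,0x72,0x61,0x12,0xaf,0xdb,0x2b}
#3 dst[0x20+2] := {0x72,0x61}
#4 dst[0x2b+2] := {0x88,0x03}
#5 dst[0x25+8] := {0xdb,0xf0,0x35,0xdb,0x88,0x03,0xc6,0x72}
query mem[0x09]=0x01, mem[0x11]=0xdb, mem[0x20]=0x72, mem[0x2b]=0xc6, mem[0x02]=0x61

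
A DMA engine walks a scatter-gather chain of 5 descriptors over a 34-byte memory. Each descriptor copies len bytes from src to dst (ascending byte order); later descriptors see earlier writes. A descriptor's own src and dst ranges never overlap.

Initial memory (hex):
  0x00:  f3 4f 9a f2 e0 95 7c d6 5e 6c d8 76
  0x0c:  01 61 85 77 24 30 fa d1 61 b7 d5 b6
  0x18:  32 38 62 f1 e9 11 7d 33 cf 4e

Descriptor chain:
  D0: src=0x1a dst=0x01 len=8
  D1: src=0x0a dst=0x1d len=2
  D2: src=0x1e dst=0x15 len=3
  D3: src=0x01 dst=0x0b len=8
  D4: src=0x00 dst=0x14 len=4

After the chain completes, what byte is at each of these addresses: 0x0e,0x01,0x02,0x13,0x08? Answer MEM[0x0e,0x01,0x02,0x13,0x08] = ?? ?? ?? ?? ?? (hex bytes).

[0] 0x1a->0x01 len=8 : 62 f1 e9 11 7d 33 cf 4e
[1] 0x0a->0x1d len=2 : d8 76
[2] 0x1e->0x15 len=3 : 76 33 cf
[3] 0x01->0x0b len=8 : 62 f1 e9 11 7d 33 cf 4e
[4] 0x00->0x14 len=4 : f3 62 f1 e9
query mem[0x0e]=0x11, mem[0x01]=0x62, mem[0x02]=0xf1, mem[0x13]=0xd1, mem[0x08]=0x4e

MEM[0x0e,0x01,0x02,0x13,0x08] = 11 62 f1 d1 4e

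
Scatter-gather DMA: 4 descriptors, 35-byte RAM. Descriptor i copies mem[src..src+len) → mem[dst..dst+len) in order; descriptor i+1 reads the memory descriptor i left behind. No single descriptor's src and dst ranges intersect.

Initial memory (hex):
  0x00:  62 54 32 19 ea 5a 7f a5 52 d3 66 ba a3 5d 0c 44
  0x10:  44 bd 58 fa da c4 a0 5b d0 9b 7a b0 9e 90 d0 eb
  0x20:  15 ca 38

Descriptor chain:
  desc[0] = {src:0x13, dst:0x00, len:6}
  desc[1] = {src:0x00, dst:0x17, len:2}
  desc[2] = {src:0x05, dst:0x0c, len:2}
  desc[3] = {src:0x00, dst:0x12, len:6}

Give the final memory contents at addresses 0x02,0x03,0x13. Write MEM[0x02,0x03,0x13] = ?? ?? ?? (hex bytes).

#0 dst[0x00+6] := {0xfa,0xda,0xc4,0xa0,0x5b,0xd0}
#1 dst[0x17+2] := {0xfa,0xda}
#2 dst[0x0c+2] := {0xd0,0x7f}
#3 dst[0x12+6] := {0xfa,0xda,0xc4,0xa0,0x5b,0xd0}
query mem[0x02]=0xc4, mem[0x03]=0xa0, mem[0x13]=0xda

MEM[0x02,0x03,0x13] = c4 a0 da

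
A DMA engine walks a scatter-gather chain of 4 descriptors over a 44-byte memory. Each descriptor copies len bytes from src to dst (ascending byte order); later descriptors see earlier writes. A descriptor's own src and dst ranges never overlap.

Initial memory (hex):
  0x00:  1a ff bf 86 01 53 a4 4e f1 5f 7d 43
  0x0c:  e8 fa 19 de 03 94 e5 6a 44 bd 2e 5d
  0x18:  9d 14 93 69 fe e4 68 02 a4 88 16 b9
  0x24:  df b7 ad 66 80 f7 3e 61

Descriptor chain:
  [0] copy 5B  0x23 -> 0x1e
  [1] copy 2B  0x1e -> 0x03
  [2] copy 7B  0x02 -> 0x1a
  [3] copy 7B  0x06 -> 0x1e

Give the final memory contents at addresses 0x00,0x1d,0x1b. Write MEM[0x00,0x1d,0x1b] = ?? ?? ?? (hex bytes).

MEM[0x00,0x1d,0x1b] = 1a 53 b9

D0: mem[0x1e..0x22] <- [b9 df b7 ad 66]
D1: mem[0x03..0x04] <- [b9 df]
D2: mem[0x1a..0x20] <- [bf b9 df 53 a4 4e f1]
D3: mem[0x1e..0x24] <- [a4 4e f1 5f 7d 43 e8]
query mem[0x00]=0x1a, mem[0x1d]=0x53, mem[0x1b]=0xb9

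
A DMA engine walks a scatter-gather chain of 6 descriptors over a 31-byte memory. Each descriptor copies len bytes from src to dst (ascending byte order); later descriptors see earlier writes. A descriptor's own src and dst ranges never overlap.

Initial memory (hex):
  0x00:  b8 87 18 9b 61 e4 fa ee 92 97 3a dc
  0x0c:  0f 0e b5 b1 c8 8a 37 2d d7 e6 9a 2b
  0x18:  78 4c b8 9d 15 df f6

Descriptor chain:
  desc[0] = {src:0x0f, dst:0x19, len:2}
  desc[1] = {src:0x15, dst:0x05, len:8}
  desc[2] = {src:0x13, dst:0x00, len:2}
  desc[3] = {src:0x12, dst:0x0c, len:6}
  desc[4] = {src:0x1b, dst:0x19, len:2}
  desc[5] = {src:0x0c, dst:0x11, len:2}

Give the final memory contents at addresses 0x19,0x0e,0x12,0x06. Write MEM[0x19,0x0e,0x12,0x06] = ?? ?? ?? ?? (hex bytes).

MEM[0x19,0x0e,0x12,0x06] = 9d d7 2d 9a

D0: mem[0x19..0x1a] <- [b1 c8]
D1: mem[0x05..0x0c] <- [e6 9a 2b 78 b1 c8 9d 15]
D2: mem[0x00..0x01] <- [2d d7]
D3: mem[0x0c..0x11] <- [37 2d d7 e6 9a 2b]
D4: mem[0x19..0x1a] <- [9d 15]
D5: mem[0x11..0x12] <- [37 2d]
query mem[0x19]=0x9d, mem[0x0e]=0xd7, mem[0x12]=0x2d, mem[0x06]=0x9a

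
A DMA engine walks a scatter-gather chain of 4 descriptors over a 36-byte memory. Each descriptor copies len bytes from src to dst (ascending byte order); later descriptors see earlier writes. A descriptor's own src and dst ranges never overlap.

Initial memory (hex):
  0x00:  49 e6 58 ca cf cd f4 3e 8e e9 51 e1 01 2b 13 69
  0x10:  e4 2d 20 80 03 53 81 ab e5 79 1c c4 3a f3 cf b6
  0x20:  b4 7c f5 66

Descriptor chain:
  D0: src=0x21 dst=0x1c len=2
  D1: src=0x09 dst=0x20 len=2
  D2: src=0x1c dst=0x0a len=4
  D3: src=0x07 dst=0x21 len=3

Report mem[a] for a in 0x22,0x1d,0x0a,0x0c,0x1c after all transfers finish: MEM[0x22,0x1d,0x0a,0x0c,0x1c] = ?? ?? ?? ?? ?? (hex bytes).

D0: mem[0x1c..0x1d] <- [7c f5]
D1: mem[0x20..0x21] <- [e9 51]
D2: mem[0x0a..0x0d] <- [7c f5 cf b6]
D3: mem[0x21..0x23] <- [3e 8e e9]
query mem[0x22]=0x8e, mem[0x1d]=0xf5, mem[0x0a]=0x7c, mem[0x0c]=0xcf, mem[0x1c]=0x7c

MEM[0x22,0x1d,0x0a,0x0c,0x1c] = 8e f5 7c cf 7c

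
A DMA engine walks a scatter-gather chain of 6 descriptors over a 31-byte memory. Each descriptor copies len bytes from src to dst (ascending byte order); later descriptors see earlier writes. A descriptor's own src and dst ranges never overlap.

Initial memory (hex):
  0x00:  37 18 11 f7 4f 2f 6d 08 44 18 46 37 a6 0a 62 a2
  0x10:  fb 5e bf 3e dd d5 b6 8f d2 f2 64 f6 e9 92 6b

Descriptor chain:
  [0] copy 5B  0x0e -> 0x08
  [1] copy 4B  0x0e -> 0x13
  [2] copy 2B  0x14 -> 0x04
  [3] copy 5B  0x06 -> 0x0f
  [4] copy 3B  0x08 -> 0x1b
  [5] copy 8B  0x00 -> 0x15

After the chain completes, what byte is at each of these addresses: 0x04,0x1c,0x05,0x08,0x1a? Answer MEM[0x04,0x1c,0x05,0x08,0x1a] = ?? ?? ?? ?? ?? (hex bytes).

MEM[0x04,0x1c,0x05,0x08,0x1a] = a2 08 fb 62 fb

#0 dst[0x08+5] := {0x62,0xa2,0xfb,0x5e,0xbf}
#1 dst[0x13+4] := {0x62,0xa2,0xfb,0x5e}
#2 dst[0x04+2] := {0xa2,0xfb}
#3 dst[0x0f+5] := {0x6d,0x08,0x62,0xa2,0xfb}
#4 dst[0x1b+3] := {0x62,0xa2,0xfb}
#5 dst[0x15+8] := {0x37,0x18,0x11,0xf7,0xa2,0xfb,0x6d,0x08}
query mem[0x04]=0xa2, mem[0x1c]=0x08, mem[0x05]=0xfb, mem[0x08]=0x62, mem[0x1a]=0xfb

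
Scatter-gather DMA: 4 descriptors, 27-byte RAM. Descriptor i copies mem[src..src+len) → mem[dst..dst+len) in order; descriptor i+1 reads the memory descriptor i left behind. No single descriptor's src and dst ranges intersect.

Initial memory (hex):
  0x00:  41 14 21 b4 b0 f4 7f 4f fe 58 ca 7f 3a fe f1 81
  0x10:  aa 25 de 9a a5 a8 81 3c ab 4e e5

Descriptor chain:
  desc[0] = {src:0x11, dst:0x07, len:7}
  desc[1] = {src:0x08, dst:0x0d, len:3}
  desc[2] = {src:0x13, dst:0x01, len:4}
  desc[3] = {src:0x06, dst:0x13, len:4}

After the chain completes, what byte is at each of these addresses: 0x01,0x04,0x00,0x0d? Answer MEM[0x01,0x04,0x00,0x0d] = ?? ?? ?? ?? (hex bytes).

MEM[0x01,0x04,0x00,0x0d] = 9a 81 41 de

[0] 0x11->0x07 len=7 : 25 de 9a a5 a8 81 3c
[1] 0x08->0x0d len=3 : de 9a a5
[2] 0x13->0x01 len=4 : 9a a5 a8 81
[3] 0x06->0x13 len=4 : 7f 25 de 9a
query mem[0x01]=0x9a, mem[0x04]=0x81, mem[0x00]=0x41, mem[0x0d]=0xde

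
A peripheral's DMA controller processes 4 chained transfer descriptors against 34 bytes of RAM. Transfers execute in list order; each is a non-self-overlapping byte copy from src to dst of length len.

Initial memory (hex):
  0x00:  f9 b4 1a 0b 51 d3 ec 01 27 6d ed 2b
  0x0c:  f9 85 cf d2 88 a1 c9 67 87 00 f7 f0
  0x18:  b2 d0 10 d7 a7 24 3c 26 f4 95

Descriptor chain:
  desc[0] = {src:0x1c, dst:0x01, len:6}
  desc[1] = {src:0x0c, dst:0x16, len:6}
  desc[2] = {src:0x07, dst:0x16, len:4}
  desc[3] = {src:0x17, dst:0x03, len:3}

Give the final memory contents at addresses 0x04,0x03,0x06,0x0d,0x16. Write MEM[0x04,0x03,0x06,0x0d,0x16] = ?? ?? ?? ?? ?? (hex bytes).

[0] 0x1c->0x01 len=6 : a7 24 3c 26 f4 95
[1] 0x0c->0x16 len=6 : f9 85 cf d2 88 a1
[2] 0x07->0x16 len=4 : 01 27 6d ed
[3] 0x17->0x03 len=3 : 27 6d ed
query mem[0x04]=0x6d, mem[0x03]=0x27, mem[0x06]=0x95, mem[0x0d]=0x85, mem[0x16]=0x01

MEM[0x04,0x03,0x06,0x0d,0x16] = 6d 27 95 85 01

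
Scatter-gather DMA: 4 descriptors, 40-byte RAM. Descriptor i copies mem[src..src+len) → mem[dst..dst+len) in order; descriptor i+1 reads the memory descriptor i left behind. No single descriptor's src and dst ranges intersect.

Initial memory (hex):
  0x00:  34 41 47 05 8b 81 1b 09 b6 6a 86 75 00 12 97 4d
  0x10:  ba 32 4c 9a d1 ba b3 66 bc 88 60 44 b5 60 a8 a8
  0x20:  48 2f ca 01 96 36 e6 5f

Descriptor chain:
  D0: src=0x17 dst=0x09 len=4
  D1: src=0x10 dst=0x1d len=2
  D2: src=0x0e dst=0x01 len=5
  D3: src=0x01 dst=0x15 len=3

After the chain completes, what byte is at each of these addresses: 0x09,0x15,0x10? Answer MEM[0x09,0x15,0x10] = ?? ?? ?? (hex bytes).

MEM[0x09,0x15,0x10] = 66 97 ba

#0 dst[0x09+4] := {0x66,0xbc,0x88,0x60}
#1 dst[0x1d+2] := {0xba,0x32}
#2 dst[0x01+5] := {0x97,0x4d,0xba,0x32,0x4c}
#3 dst[0x15+3] := {0x97,0x4d,0xba}
query mem[0x09]=0x66, mem[0x15]=0x97, mem[0x10]=0xba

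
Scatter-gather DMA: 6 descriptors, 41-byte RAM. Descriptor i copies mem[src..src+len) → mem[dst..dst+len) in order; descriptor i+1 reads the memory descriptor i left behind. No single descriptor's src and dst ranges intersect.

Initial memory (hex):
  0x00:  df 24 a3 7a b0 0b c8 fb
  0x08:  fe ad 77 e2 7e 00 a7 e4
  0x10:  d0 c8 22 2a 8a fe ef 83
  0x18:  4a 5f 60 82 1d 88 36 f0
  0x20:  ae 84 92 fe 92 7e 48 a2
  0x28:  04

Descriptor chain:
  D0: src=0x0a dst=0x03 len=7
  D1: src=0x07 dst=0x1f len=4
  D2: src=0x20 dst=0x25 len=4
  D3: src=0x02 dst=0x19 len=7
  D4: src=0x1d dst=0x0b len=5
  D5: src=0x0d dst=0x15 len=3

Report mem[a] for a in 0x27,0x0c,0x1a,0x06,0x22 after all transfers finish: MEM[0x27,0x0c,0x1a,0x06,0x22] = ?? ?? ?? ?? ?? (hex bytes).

  after D0: wrote 7B at 0x03 = 77e27e00a7e4d0
  after D1: wrote 4B at 0x1f = a7e4d077
  after D2: wrote 4B at 0x25 = e4d077fe
  after D3: wrote 7B at 0x19 = a377e27e00a7e4
  after D4: wrote 5B at 0x0b = 00a7e4e4d0
  after D5: wrote 3B at 0x15 = e4e4d0
query mem[0x27]=0x77, mem[0x0c]=0xa7, mem[0x1a]=0x77, mem[0x06]=0x00, mem[0x22]=0x77

MEM[0x27,0x0c,0x1a,0x06,0x22] = 77 a7 77 00 77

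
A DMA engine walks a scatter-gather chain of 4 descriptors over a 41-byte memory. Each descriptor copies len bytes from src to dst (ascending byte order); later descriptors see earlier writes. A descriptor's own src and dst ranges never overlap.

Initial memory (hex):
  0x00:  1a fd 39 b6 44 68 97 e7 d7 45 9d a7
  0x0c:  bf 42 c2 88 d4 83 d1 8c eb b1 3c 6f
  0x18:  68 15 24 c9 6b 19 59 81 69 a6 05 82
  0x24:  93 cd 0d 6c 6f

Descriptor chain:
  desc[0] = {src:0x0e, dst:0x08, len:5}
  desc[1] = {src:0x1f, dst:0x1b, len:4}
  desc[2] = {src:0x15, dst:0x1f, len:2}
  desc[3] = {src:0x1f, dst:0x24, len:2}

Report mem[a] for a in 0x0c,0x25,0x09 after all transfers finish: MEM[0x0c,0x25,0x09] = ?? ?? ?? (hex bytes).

#0 dst[0x08+5] := {0xc2,0x88,0xd4,0x83,0xd1}
#1 dst[0x1b+4] := {0x81,0x69,0xa6,0x05}
#2 dst[0x1f+2] := {0xb1,0x3c}
#3 dst[0x24+2] := {0xb1,0x3c}
query mem[0x0c]=0xd1, mem[0x25]=0x3c, mem[0x09]=0x88

MEM[0x0c,0x25,0x09] = d1 3c 88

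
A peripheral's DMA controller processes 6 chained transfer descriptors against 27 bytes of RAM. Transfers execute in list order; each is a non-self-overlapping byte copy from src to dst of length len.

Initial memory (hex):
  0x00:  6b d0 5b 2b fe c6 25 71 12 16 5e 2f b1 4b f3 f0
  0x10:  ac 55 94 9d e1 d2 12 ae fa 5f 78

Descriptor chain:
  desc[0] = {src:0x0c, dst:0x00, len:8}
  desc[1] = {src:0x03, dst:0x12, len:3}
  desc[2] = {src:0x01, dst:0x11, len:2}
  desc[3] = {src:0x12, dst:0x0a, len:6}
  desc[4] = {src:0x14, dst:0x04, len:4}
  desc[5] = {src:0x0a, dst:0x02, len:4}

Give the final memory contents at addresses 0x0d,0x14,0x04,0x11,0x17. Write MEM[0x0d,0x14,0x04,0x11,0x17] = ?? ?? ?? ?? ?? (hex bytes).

#0 dst[0x00+8] := {0xb1,0x4b,0xf3,0xf0,0xac,0x55,0x94,0x9d}
#1 dst[0x12+3] := {0xf0,0xac,0x55}
#2 dst[0x11+2] := {0x4b,0xf3}
#3 dst[0x0a+6] := {0xf3,0xac,0x55,0xd2,0x12,0xae}
#4 dst[0x04+4] := {0x55,0xd2,0x12,0xae}
#5 dst[0x02+4] := {0xf3,0xac,0x55,0xd2}
query mem[0x0d]=0xd2, mem[0x14]=0x55, mem[0x04]=0x55, mem[0x11]=0x4b, mem[0x17]=0xae

MEM[0x0d,0x14,0x04,0x11,0x17] = d2 55 55 4b ae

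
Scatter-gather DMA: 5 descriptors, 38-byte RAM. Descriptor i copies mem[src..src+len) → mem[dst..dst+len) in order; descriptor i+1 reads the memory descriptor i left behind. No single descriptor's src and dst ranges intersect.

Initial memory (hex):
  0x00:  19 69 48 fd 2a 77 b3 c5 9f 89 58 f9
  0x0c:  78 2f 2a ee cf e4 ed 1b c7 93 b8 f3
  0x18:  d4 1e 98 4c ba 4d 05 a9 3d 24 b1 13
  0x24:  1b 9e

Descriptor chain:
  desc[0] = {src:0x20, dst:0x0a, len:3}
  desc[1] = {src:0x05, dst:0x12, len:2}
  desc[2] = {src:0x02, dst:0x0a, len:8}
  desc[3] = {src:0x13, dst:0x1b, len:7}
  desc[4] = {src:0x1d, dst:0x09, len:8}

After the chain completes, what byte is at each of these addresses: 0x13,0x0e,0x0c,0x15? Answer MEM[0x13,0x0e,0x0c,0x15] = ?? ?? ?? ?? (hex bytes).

MEM[0x13,0x0e,0x0c,0x15] = b3 b1 d4 93

D0: mem[0x0a..0x0c] <- [3d 24 b1]
D1: mem[0x12..0x13] <- [77 b3]
D2: mem[0x0a..0x11] <- [48 fd 2a 77 b3 c5 9f 89]
D3: mem[0x1b..0x21] <- [b3 c7 93 b8 f3 d4 1e]
D4: mem[0x09..0x10] <- [93 b8 f3 d4 1e b1 13 1b]
query mem[0x13]=0xb3, mem[0x0e]=0xb1, mem[0x0c]=0xd4, mem[0x15]=0x93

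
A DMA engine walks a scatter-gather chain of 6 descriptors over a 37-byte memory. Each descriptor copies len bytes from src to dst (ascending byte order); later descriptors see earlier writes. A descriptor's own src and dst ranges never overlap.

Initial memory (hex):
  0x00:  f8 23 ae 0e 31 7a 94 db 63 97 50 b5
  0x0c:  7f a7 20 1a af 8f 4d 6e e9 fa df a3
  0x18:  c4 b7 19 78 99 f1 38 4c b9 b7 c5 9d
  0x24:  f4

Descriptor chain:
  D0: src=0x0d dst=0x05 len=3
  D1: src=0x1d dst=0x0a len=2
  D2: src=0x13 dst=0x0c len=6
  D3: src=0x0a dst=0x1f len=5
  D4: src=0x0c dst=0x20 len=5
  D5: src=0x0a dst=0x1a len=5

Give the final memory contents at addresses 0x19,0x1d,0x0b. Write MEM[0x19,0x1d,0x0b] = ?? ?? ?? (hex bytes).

[0] 0x0d->0x05 len=3 : a7 20 1a
[1] 0x1d->0x0a len=2 : f1 38
[2] 0x13->0x0c len=6 : 6e e9 fa df a3 c4
[3] 0x0a->0x1f len=5 : f1 38 6e e9 fa
[4] 0x0c->0x20 len=5 : 6e e9 fa df a3
[5] 0x0a->0x1a len=5 : f1 38 6e e9 fa
query mem[0x19]=0xb7, mem[0x1d]=0xe9, mem[0x0b]=0x38

MEM[0x19,0x1d,0x0b] = b7 e9 38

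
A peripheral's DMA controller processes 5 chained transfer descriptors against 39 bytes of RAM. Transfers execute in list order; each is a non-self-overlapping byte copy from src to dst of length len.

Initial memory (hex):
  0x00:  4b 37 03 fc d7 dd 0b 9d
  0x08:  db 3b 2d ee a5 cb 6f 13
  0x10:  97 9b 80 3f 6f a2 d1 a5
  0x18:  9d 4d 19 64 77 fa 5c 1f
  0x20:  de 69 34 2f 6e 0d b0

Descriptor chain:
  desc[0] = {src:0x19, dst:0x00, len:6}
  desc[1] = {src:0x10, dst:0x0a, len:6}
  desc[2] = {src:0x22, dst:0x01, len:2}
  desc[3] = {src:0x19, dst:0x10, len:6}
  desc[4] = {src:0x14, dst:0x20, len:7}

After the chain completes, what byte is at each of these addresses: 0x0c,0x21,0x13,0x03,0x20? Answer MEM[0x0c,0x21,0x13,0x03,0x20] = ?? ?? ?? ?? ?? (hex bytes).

  after D0: wrote 6B at 0x00 = 4d196477fa5c
  after D1: wrote 6B at 0x0a = 979b803f6fa2
  after D2: wrote 2B at 0x01 = 342f
  after D3: wrote 6B at 0x10 = 4d196477fa5c
  after D4: wrote 7B at 0x20 = fa5cd1a59d4d19
query mem[0x0c]=0x80, mem[0x21]=0x5c, mem[0x13]=0x77, mem[0x03]=0x77, mem[0x20]=0xfa

MEM[0x0c,0x21,0x13,0x03,0x20] = 80 5c 77 77 fa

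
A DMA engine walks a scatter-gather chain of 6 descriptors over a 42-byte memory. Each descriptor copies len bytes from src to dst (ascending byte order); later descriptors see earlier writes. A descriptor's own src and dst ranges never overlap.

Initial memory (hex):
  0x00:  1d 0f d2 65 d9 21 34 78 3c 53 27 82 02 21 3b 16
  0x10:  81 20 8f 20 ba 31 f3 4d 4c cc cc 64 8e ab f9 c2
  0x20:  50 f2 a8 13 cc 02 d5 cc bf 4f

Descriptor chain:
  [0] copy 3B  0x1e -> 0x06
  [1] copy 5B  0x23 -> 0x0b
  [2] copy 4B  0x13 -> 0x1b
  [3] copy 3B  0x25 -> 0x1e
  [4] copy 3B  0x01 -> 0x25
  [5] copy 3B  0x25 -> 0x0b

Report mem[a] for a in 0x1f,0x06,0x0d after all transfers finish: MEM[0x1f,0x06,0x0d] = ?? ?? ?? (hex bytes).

MEM[0x1f,0x06,0x0d] = d5 f9 65

#0 dst[0x06+3] := {0xf9,0xc2,0x50}
#1 dst[0x0b+5] := {0x13,0xcc,0x02,0xd5,0xcc}
#2 dst[0x1b+4] := {0x20,0xba,0x31,0xf3}
#3 dst[0x1e+3] := {0x02,0xd5,0xcc}
#4 dst[0x25+3] := {0x0f,0xd2,0x65}
#5 dst[0x0b+3] := {0x0f,0xd2,0x65}
query mem[0x1f]=0xd5, mem[0x06]=0xf9, mem[0x0d]=0x65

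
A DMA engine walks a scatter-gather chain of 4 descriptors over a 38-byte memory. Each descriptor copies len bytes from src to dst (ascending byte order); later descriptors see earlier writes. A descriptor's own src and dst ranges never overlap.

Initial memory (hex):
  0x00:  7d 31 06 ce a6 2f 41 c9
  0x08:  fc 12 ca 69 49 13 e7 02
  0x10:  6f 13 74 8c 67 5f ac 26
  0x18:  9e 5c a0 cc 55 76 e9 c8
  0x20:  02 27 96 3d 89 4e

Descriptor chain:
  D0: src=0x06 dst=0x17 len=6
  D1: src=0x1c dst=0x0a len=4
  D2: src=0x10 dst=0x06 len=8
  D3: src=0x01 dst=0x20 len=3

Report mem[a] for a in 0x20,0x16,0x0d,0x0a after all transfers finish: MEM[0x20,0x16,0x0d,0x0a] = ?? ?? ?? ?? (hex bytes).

D0: mem[0x17..0x1c] <- [41 c9 fc 12 ca 69]
D1: mem[0x0a..0x0d] <- [69 76 e9 c8]
D2: mem[0x06..0x0d] <- [6f 13 74 8c 67 5f ac 41]
D3: mem[0x20..0x22] <- [31 06 ce]
query mem[0x20]=0x31, mem[0x16]=0xac, mem[0x0d]=0x41, mem[0x0a]=0x67

MEM[0x20,0x16,0x0d,0x0a] = 31 ac 41 67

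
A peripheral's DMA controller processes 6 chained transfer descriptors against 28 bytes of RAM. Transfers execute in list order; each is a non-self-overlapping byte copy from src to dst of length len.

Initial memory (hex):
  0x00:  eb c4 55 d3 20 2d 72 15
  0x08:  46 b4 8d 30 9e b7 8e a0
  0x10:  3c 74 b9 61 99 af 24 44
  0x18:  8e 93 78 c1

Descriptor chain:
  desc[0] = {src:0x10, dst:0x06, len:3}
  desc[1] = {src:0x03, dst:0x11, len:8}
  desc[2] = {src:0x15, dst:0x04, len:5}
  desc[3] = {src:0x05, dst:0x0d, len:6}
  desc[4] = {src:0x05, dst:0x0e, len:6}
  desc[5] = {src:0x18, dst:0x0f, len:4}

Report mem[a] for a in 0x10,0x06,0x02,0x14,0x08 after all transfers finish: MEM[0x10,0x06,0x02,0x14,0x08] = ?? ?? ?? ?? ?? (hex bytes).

[0] 0x10->0x06 len=3 : 3c 74 b9
[1] 0x03->0x11 len=8 : d3 20 2d 3c 74 b9 b4 8d
[2] 0x15->0x04 len=5 : 74 b9 b4 8d 93
[3] 0x05->0x0d len=6 : b9 b4 8d 93 b4 8d
[4] 0x05->0x0e len=6 : b9 b4 8d 93 b4 8d
[5] 0x18->0x0f len=4 : 8d 93 78 c1
query mem[0x10]=0x93, mem[0x06]=0xb4, mem[0x02]=0x55, mem[0x14]=0x3c, mem[0x08]=0x93

MEM[0x10,0x06,0x02,0x14,0x08] = 93 b4 55 3c 93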